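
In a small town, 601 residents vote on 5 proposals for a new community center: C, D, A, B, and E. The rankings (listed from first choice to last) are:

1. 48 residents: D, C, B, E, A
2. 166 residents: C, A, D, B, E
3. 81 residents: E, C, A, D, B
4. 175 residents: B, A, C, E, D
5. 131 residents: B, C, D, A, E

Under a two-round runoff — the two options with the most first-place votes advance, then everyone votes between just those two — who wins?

B

Round 1 first-place votes: C 166, D 48, A 0, B 306, E 81.
B and C advance.
Runoff: B is preferred to C by 306 voters; C by 295.
B wins the runoff.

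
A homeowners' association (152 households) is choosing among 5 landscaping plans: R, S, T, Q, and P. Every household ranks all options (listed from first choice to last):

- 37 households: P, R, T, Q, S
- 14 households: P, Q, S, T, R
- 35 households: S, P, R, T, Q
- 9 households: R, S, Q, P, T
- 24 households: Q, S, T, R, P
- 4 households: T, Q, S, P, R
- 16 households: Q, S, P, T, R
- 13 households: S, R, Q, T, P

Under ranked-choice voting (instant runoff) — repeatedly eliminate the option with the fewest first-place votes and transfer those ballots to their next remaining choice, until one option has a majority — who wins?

S

Round 1: R 9, S 48, T 4, Q 40, P 51. Eliminate T.
Round 2: R 9, S 48, Q 44, P 51. Eliminate R.
Round 3: S 57, Q 44, P 51. Eliminate Q.
Round 4: S 101, P 51. S has a majority.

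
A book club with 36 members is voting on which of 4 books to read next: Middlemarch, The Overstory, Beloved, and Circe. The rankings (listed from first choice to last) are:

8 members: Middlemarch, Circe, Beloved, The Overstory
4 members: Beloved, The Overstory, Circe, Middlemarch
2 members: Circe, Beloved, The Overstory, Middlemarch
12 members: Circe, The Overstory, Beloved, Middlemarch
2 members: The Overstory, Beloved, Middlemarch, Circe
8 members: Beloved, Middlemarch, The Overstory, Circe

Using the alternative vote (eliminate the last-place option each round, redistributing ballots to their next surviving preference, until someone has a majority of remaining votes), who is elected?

Circe

Round 1: Middlemarch 8, The Overstory 2, Beloved 12, Circe 14. Eliminate The Overstory.
Round 2: Middlemarch 8, Beloved 14, Circe 14. Eliminate Middlemarch.
Round 3: Beloved 14, Circe 22. Circe has a majority.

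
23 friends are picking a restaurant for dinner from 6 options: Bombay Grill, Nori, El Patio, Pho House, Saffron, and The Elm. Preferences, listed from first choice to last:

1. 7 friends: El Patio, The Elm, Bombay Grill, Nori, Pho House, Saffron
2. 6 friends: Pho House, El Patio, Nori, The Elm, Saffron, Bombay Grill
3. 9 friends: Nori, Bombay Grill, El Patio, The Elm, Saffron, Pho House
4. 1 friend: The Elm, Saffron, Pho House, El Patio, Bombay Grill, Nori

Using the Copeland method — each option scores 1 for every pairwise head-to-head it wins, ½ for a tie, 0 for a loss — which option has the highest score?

El Patio

Bombay Grill: beats Pho House and Saffron; loses to Nori, El Patio, and The Elm → score 2.
Nori: beats Bombay Grill, Pho House, Saffron, and The Elm; loses to El Patio → score 4.
El Patio: beats Bombay Grill, Nori, Pho House, Saffron, and The Elm → score 5.
Pho House: beats Saffron; loses to Bombay Grill, Nori, El Patio, and The Elm → score 1.
Saffron: loses to Bombay Grill, Nori, El Patio, Pho House, and The Elm → score 0.
The Elm: beats Bombay Grill, Pho House, and Saffron; loses to Nori and El Patio → score 3.
El Patio has the best pairwise record.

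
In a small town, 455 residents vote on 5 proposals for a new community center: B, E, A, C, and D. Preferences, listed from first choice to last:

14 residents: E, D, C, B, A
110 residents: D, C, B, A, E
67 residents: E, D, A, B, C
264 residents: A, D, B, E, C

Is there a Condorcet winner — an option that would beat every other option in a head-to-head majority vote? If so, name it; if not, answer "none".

A

A vs B: 331–124 for A.
A vs E: 374–81 for A.
A vs C: 331–124 for A.
A vs D: 264–191 for A.
A beats every other option head-to-head.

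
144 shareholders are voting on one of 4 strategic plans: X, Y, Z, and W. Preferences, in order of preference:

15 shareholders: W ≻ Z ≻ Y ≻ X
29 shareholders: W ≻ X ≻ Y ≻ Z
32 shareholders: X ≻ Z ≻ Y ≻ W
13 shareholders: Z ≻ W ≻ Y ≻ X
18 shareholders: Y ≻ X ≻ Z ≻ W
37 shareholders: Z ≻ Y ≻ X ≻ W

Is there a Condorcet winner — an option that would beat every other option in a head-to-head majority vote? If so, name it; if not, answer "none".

none

Checking pairwise contests:
Y beats X 83–61.
Z beats Y 97–47.
X beats Z 79–65.
X beats W 87–57.
Every option loses at least one head-to-head, so there is no Condorcet winner.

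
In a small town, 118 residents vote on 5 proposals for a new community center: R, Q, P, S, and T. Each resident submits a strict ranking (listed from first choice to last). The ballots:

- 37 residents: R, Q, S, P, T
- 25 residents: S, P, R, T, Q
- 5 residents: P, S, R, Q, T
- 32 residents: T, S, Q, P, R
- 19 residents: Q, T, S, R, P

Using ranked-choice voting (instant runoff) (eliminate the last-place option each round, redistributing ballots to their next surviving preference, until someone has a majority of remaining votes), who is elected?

Round 1: R 37, Q 19, P 5, S 25, T 32. Eliminate P.
Round 2: R 37, Q 19, S 30, T 32. Eliminate Q.
Round 3: R 37, S 30, T 51. Eliminate S.
Round 4: R 67, T 51. R has a majority.

R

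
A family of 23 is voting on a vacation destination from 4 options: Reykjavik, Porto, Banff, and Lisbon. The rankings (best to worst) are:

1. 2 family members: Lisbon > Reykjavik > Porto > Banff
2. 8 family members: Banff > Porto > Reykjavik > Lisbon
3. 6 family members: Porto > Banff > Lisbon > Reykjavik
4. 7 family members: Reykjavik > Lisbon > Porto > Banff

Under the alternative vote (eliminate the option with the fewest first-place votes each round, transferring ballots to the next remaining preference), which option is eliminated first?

Lisbon

Round 1: Reykjavik 7, Porto 6, Banff 8, Lisbon 2. Eliminate Lisbon.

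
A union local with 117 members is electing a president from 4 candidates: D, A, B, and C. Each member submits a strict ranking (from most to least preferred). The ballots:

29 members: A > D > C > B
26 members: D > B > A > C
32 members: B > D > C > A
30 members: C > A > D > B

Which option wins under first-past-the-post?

First-place votes: D 26, A 29, B 32, C 30.
B has the most first-place votes.

B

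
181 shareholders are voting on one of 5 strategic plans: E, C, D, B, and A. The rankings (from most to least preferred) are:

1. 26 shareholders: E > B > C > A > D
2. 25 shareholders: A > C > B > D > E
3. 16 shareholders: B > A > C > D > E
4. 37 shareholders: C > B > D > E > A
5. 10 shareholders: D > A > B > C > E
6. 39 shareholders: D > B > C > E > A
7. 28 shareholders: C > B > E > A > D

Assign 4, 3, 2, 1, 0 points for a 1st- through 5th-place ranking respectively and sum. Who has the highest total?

B

E: 26·4 + 25·0 + 16·0 + 37·1 + 10·0 + 39·1 + 28·2 = 236
C: 26·2 + 25·3 + 16·2 + 37·4 + 10·1 + 39·2 + 28·4 = 507
D: 26·0 + 25·1 + 16·1 + 37·2 + 10·4 + 39·4 + 28·0 = 311
B: 26·3 + 25·2 + 16·4 + 37·3 + 10·2 + 39·3 + 28·3 = 524
A: 26·1 + 25·4 + 16·3 + 37·0 + 10·3 + 39·0 + 28·1 = 232
B has the highest Borda score (524).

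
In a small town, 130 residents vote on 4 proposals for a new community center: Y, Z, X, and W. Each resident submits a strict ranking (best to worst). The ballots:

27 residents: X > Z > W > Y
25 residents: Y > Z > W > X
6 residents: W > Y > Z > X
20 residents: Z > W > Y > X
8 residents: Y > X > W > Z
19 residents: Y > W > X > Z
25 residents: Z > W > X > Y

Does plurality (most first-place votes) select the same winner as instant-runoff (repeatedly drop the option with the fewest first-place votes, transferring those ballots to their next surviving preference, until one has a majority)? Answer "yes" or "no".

no

Plurality — first-place votes: Y 52, Z 45, X 27, W 6. Winner: Y.
Instant-runoff — R1 Y 52, Z 45, X 27, W 6 (W out); R2 Y 58, Z 45, X 27 (X out); R3 Y 58, Z 72 (Z winner). Winner: Z.
The two methods disagree.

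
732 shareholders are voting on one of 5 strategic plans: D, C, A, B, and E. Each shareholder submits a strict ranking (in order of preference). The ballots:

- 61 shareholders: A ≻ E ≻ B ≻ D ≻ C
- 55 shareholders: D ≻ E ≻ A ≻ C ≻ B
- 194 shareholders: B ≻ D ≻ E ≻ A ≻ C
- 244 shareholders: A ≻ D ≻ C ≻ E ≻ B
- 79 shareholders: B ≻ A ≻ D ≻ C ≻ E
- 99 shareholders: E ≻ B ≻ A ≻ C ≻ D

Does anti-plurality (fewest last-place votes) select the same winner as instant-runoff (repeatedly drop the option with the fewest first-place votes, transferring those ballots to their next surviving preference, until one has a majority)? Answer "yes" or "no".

Anti-plurality — last-place votes: D 99, C 255, A 0, B 299, E 79. Winner: A.
Instant-runoff — R1 D 55, C 0, A 305, B 273, E 99 (C out); R2 D 55, A 305, B 273, E 99 (D out); R3 A 305, B 273, E 154 (E out); R4 A 360, B 372 (B winner). Winner: B.
The two methods disagree.

no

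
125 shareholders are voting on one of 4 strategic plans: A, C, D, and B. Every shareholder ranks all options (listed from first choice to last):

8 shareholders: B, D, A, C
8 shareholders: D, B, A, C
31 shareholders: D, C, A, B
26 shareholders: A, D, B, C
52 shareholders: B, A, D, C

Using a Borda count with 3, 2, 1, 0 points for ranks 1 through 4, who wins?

D

A: 8·1 + 8·1 + 31·1 + 26·3 + 52·2 = 229
C: 8·0 + 8·0 + 31·2 + 26·0 + 52·0 = 62
D: 8·2 + 8·3 + 31·3 + 26·2 + 52·1 = 237
B: 8·3 + 8·2 + 31·0 + 26·1 + 52·3 = 222
D has the highest Borda score (237).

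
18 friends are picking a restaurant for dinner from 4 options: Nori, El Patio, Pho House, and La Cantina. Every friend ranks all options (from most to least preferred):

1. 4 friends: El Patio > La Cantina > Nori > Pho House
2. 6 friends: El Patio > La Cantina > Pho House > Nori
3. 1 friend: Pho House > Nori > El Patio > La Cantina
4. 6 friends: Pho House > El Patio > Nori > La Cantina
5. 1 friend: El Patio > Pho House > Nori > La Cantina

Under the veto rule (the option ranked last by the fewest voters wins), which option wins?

Last-place votes: Nori 6, El Patio 0, Pho House 4, La Cantina 8.
El Patio is ranked last by the fewest voters, so El Patio wins.

El Patio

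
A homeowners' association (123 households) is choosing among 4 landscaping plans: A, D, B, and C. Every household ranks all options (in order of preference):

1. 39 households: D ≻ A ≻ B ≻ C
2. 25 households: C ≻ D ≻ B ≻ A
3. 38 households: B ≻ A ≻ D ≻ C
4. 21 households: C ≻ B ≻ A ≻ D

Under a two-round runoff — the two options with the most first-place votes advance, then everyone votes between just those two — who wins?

Round 1 first-place votes: A 0, D 39, B 38, C 46.
C and D advance.
Runoff: C is preferred to D by 46 voters; D by 77.
D wins the runoff.

D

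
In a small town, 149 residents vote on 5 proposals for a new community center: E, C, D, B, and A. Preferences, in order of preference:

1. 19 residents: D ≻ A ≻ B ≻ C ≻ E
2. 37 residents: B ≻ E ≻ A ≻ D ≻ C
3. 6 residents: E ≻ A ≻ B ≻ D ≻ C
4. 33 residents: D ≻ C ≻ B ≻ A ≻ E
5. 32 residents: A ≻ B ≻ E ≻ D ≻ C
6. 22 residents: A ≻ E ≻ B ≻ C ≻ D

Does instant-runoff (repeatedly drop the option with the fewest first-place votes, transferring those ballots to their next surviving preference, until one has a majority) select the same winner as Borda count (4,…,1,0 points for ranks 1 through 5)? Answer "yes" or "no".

Instant-runoff — R1 E 6, C 0, D 52, B 37, A 54 (C out); R2 E 6, D 52, B 37, A 54 (E out); R3 D 52, B 37, A 60 (B out); R4 D 52, A 97 (A winner). Winner: A.
Borda — scores: E 265, C 140, D 283, B 404, A 398. Winner: B.
The two methods disagree.

no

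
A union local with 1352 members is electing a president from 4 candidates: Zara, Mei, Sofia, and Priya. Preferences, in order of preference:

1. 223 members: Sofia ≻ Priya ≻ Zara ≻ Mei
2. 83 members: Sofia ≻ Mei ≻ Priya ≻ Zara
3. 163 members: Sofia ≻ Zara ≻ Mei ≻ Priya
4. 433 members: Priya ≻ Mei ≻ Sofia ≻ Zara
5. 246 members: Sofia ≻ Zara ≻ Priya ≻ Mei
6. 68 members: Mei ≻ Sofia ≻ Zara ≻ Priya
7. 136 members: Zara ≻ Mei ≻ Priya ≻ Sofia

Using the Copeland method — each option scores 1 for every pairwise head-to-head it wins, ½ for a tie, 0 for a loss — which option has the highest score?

Sofia

Zara: beats Mei; loses to Sofia and Priya → score 1.
Mei: loses to Zara, Sofia, and Priya → score 0.
Sofia: beats Zara, Mei, and Priya → score 3.
Priya: beats Zara and Mei; loses to Sofia → score 2.
Sofia has the best pairwise record.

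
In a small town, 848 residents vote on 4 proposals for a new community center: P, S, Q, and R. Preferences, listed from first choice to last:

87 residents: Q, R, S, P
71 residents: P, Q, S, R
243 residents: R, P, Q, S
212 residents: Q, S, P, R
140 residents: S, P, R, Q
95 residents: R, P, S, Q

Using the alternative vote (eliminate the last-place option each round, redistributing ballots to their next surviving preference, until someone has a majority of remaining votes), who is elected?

R

Round 1: P 71, S 140, Q 299, R 338. Eliminate P.
Round 2: S 140, Q 370, R 338. Eliminate S.
Round 3: Q 370, R 478. R has a majority.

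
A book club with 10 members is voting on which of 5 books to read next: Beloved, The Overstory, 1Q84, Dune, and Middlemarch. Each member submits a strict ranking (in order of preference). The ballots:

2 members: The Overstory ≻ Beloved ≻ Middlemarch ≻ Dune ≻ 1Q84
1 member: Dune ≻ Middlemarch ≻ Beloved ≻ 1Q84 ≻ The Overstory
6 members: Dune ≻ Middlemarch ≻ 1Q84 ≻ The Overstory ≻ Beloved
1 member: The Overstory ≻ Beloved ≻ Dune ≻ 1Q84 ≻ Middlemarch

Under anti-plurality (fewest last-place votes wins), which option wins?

Dune

Last-place votes: Beloved 6, The Overstory 1, 1Q84 2, Dune 0, Middlemarch 1.
Dune is ranked last by the fewest voters, so Dune wins.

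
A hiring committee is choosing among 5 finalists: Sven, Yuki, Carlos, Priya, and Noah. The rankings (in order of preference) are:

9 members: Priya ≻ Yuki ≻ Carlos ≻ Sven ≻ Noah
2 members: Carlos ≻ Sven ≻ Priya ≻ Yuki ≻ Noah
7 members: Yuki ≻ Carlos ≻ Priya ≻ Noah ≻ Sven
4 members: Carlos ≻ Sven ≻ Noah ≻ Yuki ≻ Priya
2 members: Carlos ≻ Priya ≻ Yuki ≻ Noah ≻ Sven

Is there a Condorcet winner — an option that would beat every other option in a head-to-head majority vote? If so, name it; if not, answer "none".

none

Checking pairwise contests:
Yuki beats Sven 18–6.
Priya beats Yuki 13–11.
Yuki beats Carlos 16–8.
Carlos beats Priya 15–9.
Sven beats Noah 15–9.
Every option loses at least one head-to-head, so there is no Condorcet winner.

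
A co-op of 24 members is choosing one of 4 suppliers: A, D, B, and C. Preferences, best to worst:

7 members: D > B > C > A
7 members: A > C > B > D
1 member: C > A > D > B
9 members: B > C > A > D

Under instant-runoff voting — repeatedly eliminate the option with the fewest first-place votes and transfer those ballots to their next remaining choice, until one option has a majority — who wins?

B

Round 1: A 7, D 7, B 9, C 1. Eliminate C.
Round 2: A 8, D 7, B 9. Eliminate D.
Round 3: A 8, B 16. B has a majority.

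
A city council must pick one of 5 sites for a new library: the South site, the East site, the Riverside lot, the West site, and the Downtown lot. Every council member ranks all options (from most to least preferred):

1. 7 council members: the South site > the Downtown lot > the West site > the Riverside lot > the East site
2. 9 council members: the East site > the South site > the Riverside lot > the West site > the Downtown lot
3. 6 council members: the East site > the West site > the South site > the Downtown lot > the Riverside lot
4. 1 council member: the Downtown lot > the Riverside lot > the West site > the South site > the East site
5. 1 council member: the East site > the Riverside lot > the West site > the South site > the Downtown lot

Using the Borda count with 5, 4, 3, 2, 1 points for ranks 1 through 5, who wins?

the South site: 7·5 + 9·4 + 6·3 + 1·2 + 1·2 = 93
the East site: 7·1 + 9·5 + 6·5 + 1·1 + 1·5 = 88
the Riverside lot: 7·2 + 9·3 + 6·1 + 1·4 + 1·4 = 55
the West site: 7·3 + 9·2 + 6·4 + 1·3 + 1·3 = 69
the Downtown lot: 7·4 + 9·1 + 6·2 + 1·5 + 1·1 = 55
the South site has the highest Borda score (93).

the South site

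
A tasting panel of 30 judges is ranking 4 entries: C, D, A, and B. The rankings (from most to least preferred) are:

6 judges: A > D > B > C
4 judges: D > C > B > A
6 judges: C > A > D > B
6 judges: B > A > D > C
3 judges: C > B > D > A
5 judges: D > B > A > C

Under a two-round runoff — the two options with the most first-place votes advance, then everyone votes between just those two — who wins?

D

Round 1 first-place votes: C 9, D 9, A 6, B 6.
C and D advance.
Runoff: C is preferred to D by 9 voters; D by 21.
D wins the runoff.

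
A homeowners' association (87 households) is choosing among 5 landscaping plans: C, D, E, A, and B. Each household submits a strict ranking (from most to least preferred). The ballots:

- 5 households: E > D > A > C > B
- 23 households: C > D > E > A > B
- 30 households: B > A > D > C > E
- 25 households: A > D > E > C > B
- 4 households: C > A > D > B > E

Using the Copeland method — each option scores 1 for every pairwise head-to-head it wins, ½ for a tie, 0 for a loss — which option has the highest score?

A

C: beats E and B; loses to D and A → score 2.
D: beats C, E, and B; loses to A → score 3.
E: beats B; loses to C, D, and A → score 1.
A: beats C, D, E, and B → score 4.
B: loses to C, D, E, and A → score 0.
A has the best pairwise record.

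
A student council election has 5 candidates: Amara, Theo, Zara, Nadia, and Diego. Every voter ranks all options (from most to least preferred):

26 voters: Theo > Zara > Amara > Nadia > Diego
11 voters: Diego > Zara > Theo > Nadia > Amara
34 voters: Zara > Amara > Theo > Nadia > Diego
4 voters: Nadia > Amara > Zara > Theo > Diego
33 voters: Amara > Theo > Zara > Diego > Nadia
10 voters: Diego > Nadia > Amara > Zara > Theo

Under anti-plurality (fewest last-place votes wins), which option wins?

Last-place votes: Amara 11, Theo 10, Zara 0, Nadia 33, Diego 64.
Zara is ranked last by the fewest voters, so Zara wins.

Zara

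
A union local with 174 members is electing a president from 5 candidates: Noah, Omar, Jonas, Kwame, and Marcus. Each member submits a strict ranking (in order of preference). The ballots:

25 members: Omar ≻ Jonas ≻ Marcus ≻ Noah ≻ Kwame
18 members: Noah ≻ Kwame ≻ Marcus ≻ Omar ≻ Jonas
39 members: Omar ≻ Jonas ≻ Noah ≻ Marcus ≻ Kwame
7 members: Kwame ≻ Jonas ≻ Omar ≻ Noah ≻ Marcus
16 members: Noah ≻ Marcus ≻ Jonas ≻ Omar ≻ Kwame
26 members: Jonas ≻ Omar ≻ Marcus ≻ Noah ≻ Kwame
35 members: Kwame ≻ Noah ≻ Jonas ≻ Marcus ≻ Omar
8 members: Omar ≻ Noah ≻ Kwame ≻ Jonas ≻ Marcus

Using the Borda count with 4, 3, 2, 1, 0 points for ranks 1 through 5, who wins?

Jonas

Noah: 25·1 + 18·4 + 39·2 + 7·1 + 16·4 + 26·1 + 35·3 + 8·3 = 401
Omar: 25·4 + 18·1 + 39·4 + 7·2 + 16·1 + 26·3 + 35·0 + 8·4 = 414
Jonas: 25·3 + 18·0 + 39·3 + 7·3 + 16·2 + 26·4 + 35·2 + 8·1 = 427
Kwame: 25·0 + 18·3 + 39·0 + 7·4 + 16·0 + 26·0 + 35·4 + 8·2 = 238
Marcus: 25·2 + 18·2 + 39·1 + 7·0 + 16·3 + 26·2 + 35·1 + 8·0 = 260
Jonas has the highest Borda score (427).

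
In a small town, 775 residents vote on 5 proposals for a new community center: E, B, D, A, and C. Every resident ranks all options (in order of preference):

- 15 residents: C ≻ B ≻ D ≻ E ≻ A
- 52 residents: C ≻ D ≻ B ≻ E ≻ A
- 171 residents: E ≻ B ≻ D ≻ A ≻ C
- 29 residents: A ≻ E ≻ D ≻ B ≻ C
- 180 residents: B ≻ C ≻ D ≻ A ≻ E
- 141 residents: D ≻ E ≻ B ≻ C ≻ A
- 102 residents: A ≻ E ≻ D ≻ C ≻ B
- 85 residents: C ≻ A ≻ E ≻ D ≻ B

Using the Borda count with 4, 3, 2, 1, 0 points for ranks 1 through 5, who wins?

D

E: 15·1 + 52·1 + 171·4 + 29·3 + 180·0 + 141·3 + 102·3 + 85·2 = 1737
B: 15·3 + 52·2 + 171·3 + 29·1 + 180·4 + 141·2 + 102·0 + 85·0 = 1693
D: 15·2 + 52·3 + 171·2 + 29·2 + 180·2 + 141·4 + 102·2 + 85·1 = 1799
A: 15·0 + 52·0 + 171·1 + 29·4 + 180·1 + 141·0 + 102·4 + 85·3 = 1130
C: 15·4 + 52·4 + 171·0 + 29·0 + 180·3 + 141·1 + 102·1 + 85·4 = 1391
D has the highest Borda score (1799).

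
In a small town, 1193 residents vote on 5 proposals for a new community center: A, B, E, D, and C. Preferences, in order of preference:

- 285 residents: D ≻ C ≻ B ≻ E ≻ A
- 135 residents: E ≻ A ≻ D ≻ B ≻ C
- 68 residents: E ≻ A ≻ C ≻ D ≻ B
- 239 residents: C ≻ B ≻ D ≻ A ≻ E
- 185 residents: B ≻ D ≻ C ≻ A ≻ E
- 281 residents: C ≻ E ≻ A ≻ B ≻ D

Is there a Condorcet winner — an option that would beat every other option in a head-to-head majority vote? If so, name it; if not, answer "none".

none

Checking pairwise contests:
B beats A 709–484.
C beats B 873–320.
B beats E 709–484.
B beats D 705–488.
D beats C 605–588.
Every option loses at least one head-to-head, so there is no Condorcet winner.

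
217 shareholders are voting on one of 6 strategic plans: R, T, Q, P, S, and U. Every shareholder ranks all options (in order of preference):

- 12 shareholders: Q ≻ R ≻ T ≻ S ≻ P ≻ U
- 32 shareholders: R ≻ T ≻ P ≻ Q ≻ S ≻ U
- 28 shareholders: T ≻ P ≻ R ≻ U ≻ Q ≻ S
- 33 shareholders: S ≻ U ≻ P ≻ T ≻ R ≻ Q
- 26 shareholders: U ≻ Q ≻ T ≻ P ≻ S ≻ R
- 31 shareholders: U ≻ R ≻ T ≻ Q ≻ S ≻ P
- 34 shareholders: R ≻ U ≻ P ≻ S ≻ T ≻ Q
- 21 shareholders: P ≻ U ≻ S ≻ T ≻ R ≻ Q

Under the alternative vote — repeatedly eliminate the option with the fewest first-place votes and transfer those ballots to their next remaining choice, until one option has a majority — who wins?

U

Round 1: R 66, T 28, Q 12, P 21, S 33, U 57. Eliminate Q.
Round 2: R 78, T 28, P 21, S 33, U 57. Eliminate P.
Round 3: R 78, T 28, S 33, U 78. Eliminate T.
Round 4: R 106, S 33, U 78. Eliminate S.
Round 5: R 106, U 111. U has a majority.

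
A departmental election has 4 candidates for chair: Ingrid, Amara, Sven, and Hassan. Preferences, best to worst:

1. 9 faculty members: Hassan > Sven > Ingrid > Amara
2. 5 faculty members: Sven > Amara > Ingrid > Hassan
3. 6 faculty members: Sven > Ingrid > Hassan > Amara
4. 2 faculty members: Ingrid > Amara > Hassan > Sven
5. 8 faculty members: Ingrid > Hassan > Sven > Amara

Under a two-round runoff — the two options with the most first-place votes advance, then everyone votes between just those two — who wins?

Sven

Round 1 first-place votes: Ingrid 10, Amara 0, Sven 11, Hassan 9.
Sven and Ingrid advance.
Runoff: Sven is preferred to Ingrid by 20 voters; Ingrid by 10.
Sven wins the runoff.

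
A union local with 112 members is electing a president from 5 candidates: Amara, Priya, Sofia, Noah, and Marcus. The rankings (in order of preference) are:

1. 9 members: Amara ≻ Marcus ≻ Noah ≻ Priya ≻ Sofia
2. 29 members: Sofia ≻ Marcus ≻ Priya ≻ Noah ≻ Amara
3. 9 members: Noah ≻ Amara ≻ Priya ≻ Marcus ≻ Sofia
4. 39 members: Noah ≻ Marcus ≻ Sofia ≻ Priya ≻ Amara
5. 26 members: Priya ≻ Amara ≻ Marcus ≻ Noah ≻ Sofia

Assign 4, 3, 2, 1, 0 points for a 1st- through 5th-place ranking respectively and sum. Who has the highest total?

Amara: 9·4 + 29·0 + 9·3 + 39·0 + 26·3 = 141
Priya: 9·1 + 29·2 + 9·2 + 39·1 + 26·4 = 228
Sofia: 9·0 + 29·4 + 9·0 + 39·2 + 26·0 = 194
Noah: 9·2 + 29·1 + 9·4 + 39·4 + 26·1 = 265
Marcus: 9·3 + 29·3 + 9·1 + 39·3 + 26·2 = 292
Marcus has the highest Borda score (292).

Marcus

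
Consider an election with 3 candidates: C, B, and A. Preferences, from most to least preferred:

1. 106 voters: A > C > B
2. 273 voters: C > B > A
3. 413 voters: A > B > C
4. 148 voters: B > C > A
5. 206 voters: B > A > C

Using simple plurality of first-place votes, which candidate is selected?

First-place votes: C 273, B 354, A 519.
A has the most first-place votes.

A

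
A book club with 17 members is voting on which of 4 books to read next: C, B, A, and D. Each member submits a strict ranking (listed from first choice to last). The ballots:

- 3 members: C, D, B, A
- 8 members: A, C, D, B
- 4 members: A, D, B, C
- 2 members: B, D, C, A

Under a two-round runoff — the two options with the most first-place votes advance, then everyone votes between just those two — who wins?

A

Round 1 first-place votes: C 3, B 2, A 12, D 0.
A and C advance.
Runoff: A is preferred to C by 12 voters; C by 5.
A wins the runoff.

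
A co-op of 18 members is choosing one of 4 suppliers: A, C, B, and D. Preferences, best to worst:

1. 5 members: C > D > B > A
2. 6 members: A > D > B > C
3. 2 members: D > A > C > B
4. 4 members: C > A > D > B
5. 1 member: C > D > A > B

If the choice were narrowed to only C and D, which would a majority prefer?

Voters preferring C to D: 10; preferring D to C: 8.
C wins the head-to-head.

C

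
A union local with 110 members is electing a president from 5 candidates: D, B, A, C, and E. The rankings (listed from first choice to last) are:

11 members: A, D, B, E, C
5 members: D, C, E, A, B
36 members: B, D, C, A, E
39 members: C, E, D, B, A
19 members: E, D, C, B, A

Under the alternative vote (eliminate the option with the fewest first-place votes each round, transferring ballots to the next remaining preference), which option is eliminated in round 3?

Round 1: D 5, B 36, A 11, C 39, E 19. Eliminate D.
Round 2: B 36, A 11, C 44, E 19. Eliminate A.
Round 3: B 47, C 44, E 19. Eliminate E.

E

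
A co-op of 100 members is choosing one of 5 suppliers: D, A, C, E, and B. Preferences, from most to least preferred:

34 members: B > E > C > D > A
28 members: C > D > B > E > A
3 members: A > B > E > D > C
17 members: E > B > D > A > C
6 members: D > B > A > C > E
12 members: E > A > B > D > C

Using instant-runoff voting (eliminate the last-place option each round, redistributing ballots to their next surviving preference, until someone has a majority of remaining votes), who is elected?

B

Round 1: D 6, A 3, C 28, E 29, B 34. Eliminate A.
Round 2: D 6, C 28, E 29, B 37. Eliminate D.
Round 3: C 28, E 29, B 43. Eliminate C.
Round 4: E 29, B 71. B has a majority.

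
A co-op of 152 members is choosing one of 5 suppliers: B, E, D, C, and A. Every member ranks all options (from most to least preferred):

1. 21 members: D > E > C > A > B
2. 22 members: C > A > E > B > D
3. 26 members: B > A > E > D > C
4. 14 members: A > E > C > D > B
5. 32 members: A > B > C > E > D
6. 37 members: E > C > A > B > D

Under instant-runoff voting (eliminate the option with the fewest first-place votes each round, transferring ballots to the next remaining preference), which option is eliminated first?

D

Round 1: B 26, E 37, D 21, C 22, A 46. Eliminate D.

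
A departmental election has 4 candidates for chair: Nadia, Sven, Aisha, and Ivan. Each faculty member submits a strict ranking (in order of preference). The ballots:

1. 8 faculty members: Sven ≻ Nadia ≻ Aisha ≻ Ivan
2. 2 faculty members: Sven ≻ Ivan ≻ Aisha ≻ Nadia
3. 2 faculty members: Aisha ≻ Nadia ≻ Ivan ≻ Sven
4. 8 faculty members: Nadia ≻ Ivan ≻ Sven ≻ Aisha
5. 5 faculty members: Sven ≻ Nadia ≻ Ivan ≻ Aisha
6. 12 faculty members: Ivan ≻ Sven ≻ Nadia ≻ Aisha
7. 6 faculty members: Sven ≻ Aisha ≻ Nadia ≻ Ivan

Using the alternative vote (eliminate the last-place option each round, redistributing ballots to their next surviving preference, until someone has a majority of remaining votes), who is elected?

Ivan

Round 1: Nadia 8, Sven 21, Aisha 2, Ivan 12. Eliminate Aisha.
Round 2: Nadia 10, Sven 21, Ivan 12. Eliminate Nadia.
Round 3: Sven 21, Ivan 22. Ivan has a majority.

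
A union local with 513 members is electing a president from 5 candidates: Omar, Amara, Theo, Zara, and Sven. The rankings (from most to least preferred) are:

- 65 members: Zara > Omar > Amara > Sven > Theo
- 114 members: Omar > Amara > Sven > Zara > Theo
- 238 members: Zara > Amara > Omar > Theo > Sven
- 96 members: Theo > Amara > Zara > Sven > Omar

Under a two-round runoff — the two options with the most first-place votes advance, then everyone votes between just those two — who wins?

Zara

Round 1 first-place votes: Omar 114, Amara 0, Theo 96, Zara 303, Sven 0.
Zara and Omar advance.
Runoff: Zara is preferred to Omar by 399 voters; Omar by 114.
Zara wins the runoff.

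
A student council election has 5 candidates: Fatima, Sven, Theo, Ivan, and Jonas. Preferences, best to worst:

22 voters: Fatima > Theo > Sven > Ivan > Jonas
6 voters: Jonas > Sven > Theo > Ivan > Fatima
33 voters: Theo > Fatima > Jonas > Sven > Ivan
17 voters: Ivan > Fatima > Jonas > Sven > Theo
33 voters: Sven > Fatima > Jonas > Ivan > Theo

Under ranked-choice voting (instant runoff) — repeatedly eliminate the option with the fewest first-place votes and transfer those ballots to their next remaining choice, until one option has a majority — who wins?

Fatima

Round 1: Fatima 22, Sven 33, Theo 33, Ivan 17, Jonas 6. Eliminate Jonas.
Round 2: Fatima 22, Sven 39, Theo 33, Ivan 17. Eliminate Ivan.
Round 3: Fatima 39, Sven 39, Theo 33. Eliminate Theo.
Round 4: Fatima 72, Sven 39. Fatima has a majority.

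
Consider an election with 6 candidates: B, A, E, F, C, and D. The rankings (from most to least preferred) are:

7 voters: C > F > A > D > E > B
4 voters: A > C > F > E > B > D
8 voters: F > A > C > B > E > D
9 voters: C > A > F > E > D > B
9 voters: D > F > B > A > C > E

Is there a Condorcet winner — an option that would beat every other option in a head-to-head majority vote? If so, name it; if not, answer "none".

Checking pairwise contests:
A beats B 28–9.
F beats A 24–13.
A beats E 37–0.
C beats F 20–17.
A beats C 21–16.
A beats D 28–9.
Every option loses at least one head-to-head, so there is no Condorcet winner.

none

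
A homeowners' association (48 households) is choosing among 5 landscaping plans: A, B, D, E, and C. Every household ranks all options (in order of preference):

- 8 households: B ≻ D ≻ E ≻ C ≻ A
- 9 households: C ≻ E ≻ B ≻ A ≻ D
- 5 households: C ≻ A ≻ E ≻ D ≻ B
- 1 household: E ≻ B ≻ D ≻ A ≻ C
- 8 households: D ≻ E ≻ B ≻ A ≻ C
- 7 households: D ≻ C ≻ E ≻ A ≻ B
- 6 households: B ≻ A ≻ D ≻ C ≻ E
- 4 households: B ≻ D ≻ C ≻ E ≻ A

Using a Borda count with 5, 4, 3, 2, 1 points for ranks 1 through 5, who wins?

D

A: 8·1 + 9·2 + 5·4 + 1·2 + 8·2 + 7·2 + 6·4 + 4·1 = 106
B: 8·5 + 9·3 + 5·1 + 1·4 + 8·3 + 7·1 + 6·5 + 4·5 = 157
D: 8·4 + 9·1 + 5·2 + 1·3 + 8·5 + 7·5 + 6·3 + 4·4 = 163
E: 8·3 + 9·4 + 5·3 + 1·5 + 8·4 + 7·3 + 6·1 + 4·2 = 147
C: 8·2 + 9·5 + 5·5 + 1·1 + 8·1 + 7·4 + 6·2 + 4·3 = 147
D has the highest Borda score (163).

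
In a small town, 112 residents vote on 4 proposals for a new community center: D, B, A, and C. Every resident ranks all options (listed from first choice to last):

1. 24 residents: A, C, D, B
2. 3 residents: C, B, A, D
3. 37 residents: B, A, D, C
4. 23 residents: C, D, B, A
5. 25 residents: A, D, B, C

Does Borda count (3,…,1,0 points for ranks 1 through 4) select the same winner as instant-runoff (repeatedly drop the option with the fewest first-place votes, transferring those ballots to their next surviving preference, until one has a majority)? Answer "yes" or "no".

Borda — scores: D 157, B 165, A 224, C 126. Winner: A.
Instant-runoff — R1 D 0, B 37, A 49, C 26 (D out); R2 B 37, A 49, C 26 (C out); R3 B 63, A 49 (B winner). Winner: B.
The two methods disagree.

no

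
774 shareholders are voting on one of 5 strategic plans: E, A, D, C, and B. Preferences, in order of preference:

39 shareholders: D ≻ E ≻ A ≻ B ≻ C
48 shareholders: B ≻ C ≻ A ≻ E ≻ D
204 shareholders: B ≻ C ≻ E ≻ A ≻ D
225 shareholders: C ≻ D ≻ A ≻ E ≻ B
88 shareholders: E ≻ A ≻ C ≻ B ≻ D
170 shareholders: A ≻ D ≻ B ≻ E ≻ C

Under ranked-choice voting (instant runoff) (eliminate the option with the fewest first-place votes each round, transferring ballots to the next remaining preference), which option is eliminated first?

D

Round 1: E 88, A 170, D 39, C 225, B 252. Eliminate D.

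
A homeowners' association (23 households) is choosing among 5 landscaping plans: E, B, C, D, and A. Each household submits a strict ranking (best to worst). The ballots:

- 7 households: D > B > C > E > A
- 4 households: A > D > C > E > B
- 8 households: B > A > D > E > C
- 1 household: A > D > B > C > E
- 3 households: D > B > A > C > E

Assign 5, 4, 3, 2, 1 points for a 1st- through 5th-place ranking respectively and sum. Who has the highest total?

E: 7·2 + 4·2 + 8·2 + 1·1 + 3·1 = 42
B: 7·4 + 4·1 + 8·5 + 1·3 + 3·4 = 87
C: 7·3 + 4·3 + 8·1 + 1·2 + 3·2 = 49
D: 7·5 + 4·4 + 8·3 + 1·4 + 3·5 = 94
A: 7·1 + 4·5 + 8·4 + 1·5 + 3·3 = 73
D has the highest Borda score (94).

D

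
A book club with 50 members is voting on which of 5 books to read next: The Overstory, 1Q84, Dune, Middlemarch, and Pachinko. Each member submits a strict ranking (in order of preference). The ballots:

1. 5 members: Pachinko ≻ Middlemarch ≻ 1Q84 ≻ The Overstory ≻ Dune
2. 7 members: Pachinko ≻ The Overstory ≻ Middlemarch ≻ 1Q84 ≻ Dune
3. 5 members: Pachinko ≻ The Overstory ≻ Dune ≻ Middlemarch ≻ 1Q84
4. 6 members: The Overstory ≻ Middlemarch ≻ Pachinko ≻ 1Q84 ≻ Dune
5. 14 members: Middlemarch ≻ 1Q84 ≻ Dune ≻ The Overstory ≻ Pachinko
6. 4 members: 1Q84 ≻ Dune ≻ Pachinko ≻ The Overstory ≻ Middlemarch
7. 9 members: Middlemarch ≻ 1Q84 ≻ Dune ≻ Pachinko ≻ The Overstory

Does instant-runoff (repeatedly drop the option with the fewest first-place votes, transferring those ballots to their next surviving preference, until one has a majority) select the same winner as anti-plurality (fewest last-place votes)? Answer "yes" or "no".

Instant-runoff — R1 The Overstory 6, 1Q84 4, Dune 0, Middlemarch 23, Pachinko 17 (Dune out); R2 The Overstory 6, 1Q84 4, Middlemarch 23, Pachinko 17 (1Q84 out); R3 The Overstory 6, Middlemarch 23, Pachinko 21 (The Overstory out); R4 Middlemarch 29, Pachinko 21 (Middlemarch winner). Winner: Middlemarch.
Anti-plurality — last-place votes: The Overstory 9, 1Q84 5, Dune 18, Middlemarch 4, Pachinko 14. Winner: Middlemarch.
The two methods agree.

yes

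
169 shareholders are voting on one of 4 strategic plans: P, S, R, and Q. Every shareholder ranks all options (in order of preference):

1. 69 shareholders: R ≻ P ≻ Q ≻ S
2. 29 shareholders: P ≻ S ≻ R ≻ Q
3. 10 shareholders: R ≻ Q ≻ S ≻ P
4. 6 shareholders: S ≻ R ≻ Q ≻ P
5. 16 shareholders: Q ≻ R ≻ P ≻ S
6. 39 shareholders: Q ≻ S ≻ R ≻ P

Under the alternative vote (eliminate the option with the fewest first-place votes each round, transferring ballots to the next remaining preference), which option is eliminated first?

S

Round 1: P 29, S 6, R 79, Q 55. Eliminate S.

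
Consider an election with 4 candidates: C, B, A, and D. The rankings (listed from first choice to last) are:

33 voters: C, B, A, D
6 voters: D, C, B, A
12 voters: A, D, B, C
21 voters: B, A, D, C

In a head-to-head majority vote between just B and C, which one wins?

C

Voters preferring B to C: 33; preferring C to B: 39.
C wins the head-to-head.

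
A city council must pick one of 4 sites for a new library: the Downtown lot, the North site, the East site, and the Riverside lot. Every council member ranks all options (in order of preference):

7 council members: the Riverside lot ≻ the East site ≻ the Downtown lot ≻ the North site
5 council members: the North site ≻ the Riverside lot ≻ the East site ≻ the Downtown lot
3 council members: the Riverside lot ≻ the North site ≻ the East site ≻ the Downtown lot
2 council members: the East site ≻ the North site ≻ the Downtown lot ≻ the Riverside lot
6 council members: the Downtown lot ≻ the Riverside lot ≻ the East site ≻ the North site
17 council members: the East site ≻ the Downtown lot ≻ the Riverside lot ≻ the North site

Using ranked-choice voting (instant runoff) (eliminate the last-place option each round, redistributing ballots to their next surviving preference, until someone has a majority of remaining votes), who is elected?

the Riverside lot

Round 1: the Downtown lot 6, the North site 5, the East site 19, the Riverside lot 10. Eliminate the North site.
Round 2: the Downtown lot 6, the East site 19, the Riverside lot 15. Eliminate the Downtown lot.
Round 3: the East site 19, the Riverside lot 21. The Riverside lot has a majority.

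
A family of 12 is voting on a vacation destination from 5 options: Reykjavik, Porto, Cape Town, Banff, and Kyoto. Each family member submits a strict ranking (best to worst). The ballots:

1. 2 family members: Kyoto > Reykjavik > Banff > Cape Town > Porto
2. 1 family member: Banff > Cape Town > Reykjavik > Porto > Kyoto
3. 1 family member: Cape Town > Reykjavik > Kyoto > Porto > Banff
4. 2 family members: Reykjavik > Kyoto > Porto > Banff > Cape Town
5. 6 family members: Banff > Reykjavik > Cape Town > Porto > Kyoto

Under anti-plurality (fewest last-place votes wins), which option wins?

Reykjavik

Last-place votes: Reykjavik 0, Porto 2, Cape Town 2, Banff 1, Kyoto 7.
Reykjavik is ranked last by the fewest voters, so Reykjavik wins.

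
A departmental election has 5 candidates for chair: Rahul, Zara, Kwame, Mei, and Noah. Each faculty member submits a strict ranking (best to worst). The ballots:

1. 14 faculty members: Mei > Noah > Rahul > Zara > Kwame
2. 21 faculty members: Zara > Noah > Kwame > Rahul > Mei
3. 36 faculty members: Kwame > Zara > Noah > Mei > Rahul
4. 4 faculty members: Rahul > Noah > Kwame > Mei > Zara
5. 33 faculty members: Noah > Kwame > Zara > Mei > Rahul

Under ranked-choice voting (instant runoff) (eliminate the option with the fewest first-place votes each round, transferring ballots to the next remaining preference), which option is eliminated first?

Rahul

Round 1: Rahul 4, Zara 21, Kwame 36, Mei 14, Noah 33. Eliminate Rahul.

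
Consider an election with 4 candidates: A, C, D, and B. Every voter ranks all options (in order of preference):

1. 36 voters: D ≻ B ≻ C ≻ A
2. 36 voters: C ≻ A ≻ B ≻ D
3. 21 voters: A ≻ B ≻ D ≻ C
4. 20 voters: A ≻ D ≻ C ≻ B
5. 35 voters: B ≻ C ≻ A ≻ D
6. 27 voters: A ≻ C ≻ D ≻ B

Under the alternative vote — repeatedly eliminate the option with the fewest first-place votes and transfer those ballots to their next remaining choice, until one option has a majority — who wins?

C

Round 1: A 68, C 36, D 36, B 35. Eliminate B.
Round 2: A 68, C 71, D 36. Eliminate D.
Round 3: A 68, C 107. C has a majority.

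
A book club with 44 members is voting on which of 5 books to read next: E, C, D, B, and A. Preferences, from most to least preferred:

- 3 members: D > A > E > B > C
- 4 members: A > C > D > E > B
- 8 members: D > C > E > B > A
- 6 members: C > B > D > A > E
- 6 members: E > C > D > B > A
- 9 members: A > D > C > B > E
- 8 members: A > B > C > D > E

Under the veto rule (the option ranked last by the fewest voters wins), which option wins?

Last-place votes: E 23, C 3, D 0, B 4, A 14.
D is ranked last by the fewest voters, so D wins.

D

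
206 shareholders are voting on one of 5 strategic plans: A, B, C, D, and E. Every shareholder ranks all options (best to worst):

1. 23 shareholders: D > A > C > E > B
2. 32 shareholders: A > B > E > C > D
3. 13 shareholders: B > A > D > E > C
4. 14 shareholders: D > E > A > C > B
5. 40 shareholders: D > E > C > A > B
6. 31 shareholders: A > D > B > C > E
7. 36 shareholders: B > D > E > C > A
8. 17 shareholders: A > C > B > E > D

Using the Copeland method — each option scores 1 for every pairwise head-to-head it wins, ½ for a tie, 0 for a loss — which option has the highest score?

D

A: beats B, C, and E; loses to D → score 3.
B: beats C and E; loses to A and D → score 2.
C: loses to A, B, D, and E → score 0.
D: beats A, B, C, and E → score 4.
E: beats C; loses to A, B, and D → score 1.
D has the best pairwise record.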